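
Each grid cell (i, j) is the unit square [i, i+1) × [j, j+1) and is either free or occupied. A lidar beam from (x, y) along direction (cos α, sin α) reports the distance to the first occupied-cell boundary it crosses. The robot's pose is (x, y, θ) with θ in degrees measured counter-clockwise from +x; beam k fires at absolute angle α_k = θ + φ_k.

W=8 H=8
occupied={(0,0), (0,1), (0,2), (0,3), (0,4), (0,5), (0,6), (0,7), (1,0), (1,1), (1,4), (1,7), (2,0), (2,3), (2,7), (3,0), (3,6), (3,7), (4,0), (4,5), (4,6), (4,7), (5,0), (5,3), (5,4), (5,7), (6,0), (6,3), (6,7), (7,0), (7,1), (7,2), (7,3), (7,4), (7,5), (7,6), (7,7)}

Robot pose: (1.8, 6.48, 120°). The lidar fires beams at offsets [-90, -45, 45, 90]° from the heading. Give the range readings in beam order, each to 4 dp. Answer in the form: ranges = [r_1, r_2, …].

ranges = [1.0400, 0.5383, 0.8282, 0.9238]

beam 1: φ=-90°, α=30°
  dir = (cos 30°, sin 30°) = (0.8660, 0.5000); from cell (1,6)
  next x-line at t=0.2309, next y-line at t=1.0400; Δt_x=1.1547, Δt_y=2.0000
    x: enter (2,6) at t=0.2309
    y: enter (2,7) at t=1.0400 ← occupied
  → r_1 = 1.0400
beam 2: φ=-45°, α=75°
  dir = (cos 75°, sin 75°) = (0.2588, 0.9659); from cell (1,6)
  next x-line at t=0.7727, next y-line at t=0.5383; Δt_x=3.8637, Δt_y=1.0353
    y: enter (1,7) at t=0.5383 ← occupied
  → r_2 = 0.5383
beam 3: φ=45°, α=165°
  dir = (cos 165°, sin 165°) = (-0.9659, 0.2588); from cell (1,6)
  next x-line at t=0.8282, next y-line at t=2.0091; Δt_x=1.0353, Δt_y=3.8637
    x: enter (0,6) at t=0.8282 ← occupied
  → r_3 = 0.8282
beam 4: φ=90°, α=210°
  dir = (cos 210°, sin 210°) = (-0.8660, -0.5000); from cell (1,6)
  next x-line at t=0.9238, next y-line at t=0.9600; Δt_x=1.1547, Δt_y=2.0000
    x: enter (0,6) at t=0.9238 ← occupied
  → r_4 = 0.9238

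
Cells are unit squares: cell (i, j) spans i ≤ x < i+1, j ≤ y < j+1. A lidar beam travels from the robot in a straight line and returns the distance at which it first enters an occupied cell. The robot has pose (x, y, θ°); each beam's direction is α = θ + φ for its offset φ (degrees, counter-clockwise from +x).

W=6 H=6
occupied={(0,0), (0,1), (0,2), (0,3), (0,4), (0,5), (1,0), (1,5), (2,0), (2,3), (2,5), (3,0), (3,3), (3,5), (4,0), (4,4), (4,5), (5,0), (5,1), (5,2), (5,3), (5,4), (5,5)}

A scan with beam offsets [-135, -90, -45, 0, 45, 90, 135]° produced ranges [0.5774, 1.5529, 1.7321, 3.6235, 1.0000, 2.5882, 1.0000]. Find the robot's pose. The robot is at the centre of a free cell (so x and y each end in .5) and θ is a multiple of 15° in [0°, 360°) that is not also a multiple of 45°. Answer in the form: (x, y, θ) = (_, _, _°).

Candidates: 13 free-cell centres × 16 headings = 208 poses. Raycast each; keep the one whose scan matches to 4 dp.
  (1.5, 3.5, 195°): beam 1 = 1.7321 ≠ 0.5774 ✗
  (3.5, 1.5, 15°): beam 2 = 0.5176 ≠ 1.5529 ✗
  (2.5, 1.5, 285°): beam 1 = 1.7321 ≠ 0.5774 ✗
  (2.5, 2.5, 240°): beam 1 = 0.5176 ≠ 0.5774 ✗
  …
  (1.5, 2.5, 345°): r_1=0.5774, r_2=1.5529, r_3=1.7321, r_4=3.6235, r_5=1.0000, r_6=2.5882, r_7=1.0000 — all match ✓
No second candidate reproduces the full scan.

(x, y, θ) = (1.5, 2.5, 345°)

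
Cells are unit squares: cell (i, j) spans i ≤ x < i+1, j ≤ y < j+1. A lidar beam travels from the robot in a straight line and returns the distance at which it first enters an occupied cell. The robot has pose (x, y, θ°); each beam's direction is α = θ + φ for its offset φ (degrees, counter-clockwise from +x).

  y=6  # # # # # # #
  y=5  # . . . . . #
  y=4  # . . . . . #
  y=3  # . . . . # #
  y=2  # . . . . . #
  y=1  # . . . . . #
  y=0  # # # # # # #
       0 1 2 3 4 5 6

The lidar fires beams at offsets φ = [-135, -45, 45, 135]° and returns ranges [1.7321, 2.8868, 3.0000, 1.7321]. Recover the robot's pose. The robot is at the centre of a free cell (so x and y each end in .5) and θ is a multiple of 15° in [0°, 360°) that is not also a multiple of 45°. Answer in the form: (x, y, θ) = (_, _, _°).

Candidates: 24 free-cell centres × 16 headings = 384 poses. Raycast each; keep the one whose scan matches to 4 dp.
  (3.5, 2.5, 75°): beam 2 = 1.7321 ≠ 2.8868 ✗
  (2.5, 3.5, 255°): beam 1 = 2.8868 ≠ 1.7321 ✗
  (2.5, 5.5, 75°): beam 1 = 5.1962 ≠ 1.7321 ✗
  (3.5, 3.5, 15°): beam 1 = 2.8868 ≠ 1.7321 ✗
  …
  (2.5, 2.5, 75°): r_1=1.7321, r_2=2.8868, r_3=3.0000, r_4=1.7321 — all match ✓
Unique over the lattice → pose = (2.5, 2.5, 75°).

(x, y, θ) = (2.5, 2.5, 75°)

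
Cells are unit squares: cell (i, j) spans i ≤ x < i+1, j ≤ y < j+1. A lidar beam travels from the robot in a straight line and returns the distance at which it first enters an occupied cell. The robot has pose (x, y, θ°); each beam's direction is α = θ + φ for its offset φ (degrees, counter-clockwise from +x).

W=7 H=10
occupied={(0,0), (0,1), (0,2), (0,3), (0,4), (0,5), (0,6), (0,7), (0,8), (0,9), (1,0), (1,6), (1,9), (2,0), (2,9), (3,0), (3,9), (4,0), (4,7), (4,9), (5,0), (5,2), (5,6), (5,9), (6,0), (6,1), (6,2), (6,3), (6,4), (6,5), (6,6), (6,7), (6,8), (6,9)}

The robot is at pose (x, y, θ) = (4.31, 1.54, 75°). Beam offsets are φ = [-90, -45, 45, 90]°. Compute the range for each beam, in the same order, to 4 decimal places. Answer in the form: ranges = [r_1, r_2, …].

beam 1: φ=-90°, α=345°
  dir = (cos 345°, sin 345°) = (0.9659, -0.2588); from cell (4,1)
  next x-line at t=0.7143, next y-line at t=2.0864; Δt_x=1.0353, Δt_y=3.8637
    x: enter (5,1) at t=0.7143
    x: enter (6,1) at t=1.7496 ← occupied
  → r_1 = 1.7496
beam 2: φ=-45°, α=30°
  dir = (cos 30°, sin 30°) = (0.8660, 0.5000); from cell (4,1)
  next x-line at t=0.7967, next y-line at t=0.9200; Δt_x=1.1547, Δt_y=2.0000
    x: enter (5,1) at t=0.7967
    y: enter (5,2) at t=0.9200 ← occupied
  → r_2 = 0.9200
beam 3: φ=45°, α=120°
  dir = (cos 120°, sin 120°) = (-0.5000, 0.8660); from cell (4,1)
  next x-line at t=0.6200, next y-line at t=0.5312; Δt_x=2.0000, Δt_y=1.1547
    y: enter (4,2) at t=0.5312
    x: enter (3,2) at t=0.6200
    y: enter (3,3) at t=1.6859
    x: enter (2,3) at t=2.6200
    y: enter (2,4) at t=2.8406
    y: enter (2,5) at t=3.9953
    x: enter (1,5) at t=4.6200
    y: enter (1,6) at t=5.1500 ← occupied
  → r_3 = 5.1500
beam 4: φ=90°, α=165°
  dir = (cos 165°, sin 165°) = (-0.9659, 0.2588); from cell (4,1)
  next x-line at t=0.3209, next y-line at t=1.7773; Δt_x=1.0353, Δt_y=3.8637
    x: enter (3,1) at t=0.3209
    x: enter (2,1) at t=1.3562
    y: enter (2,2) at t=1.7773
    x: enter (1,2) at t=2.3915
    x: enter (0,2) at t=3.4268 ← occupied
  → r_4 = 3.4268

ranges = [1.7496, 0.9200, 5.1500, 3.4268]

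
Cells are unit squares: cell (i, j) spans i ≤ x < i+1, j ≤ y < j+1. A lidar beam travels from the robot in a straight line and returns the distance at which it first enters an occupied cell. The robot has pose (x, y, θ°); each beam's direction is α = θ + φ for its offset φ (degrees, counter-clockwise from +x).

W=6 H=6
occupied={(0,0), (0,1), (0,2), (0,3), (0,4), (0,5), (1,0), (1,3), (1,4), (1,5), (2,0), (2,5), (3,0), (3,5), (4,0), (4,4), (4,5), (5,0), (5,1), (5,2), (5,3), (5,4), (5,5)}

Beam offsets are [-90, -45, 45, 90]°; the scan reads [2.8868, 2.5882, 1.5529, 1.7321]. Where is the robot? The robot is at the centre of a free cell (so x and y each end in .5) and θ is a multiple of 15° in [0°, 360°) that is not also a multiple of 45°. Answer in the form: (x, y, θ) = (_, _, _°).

(x, y, θ) = (2.5, 2.5, 120°)

Candidates: 13 free-cell centres × 16 headings = 208 poses. Raycast each; keep the one whose scan matches to 4 dp.
  (4.5, 2.5, 195°): beam 1 = 1.5529 ≠ 2.8868 ✗
  (2.5, 3.5, 165°): beam 1 = 1.5529 ≠ 2.8868 ✗
  (3.5, 2.5, 165°): beam 1 = 1.9319 ≠ 2.8868 ✗
  …
  (2.5, 2.5, 120°): r_1=2.8868, r_2=2.5882, r_3=1.5529, r_4=1.7321 — all match ✓
Only this pose fits every beam.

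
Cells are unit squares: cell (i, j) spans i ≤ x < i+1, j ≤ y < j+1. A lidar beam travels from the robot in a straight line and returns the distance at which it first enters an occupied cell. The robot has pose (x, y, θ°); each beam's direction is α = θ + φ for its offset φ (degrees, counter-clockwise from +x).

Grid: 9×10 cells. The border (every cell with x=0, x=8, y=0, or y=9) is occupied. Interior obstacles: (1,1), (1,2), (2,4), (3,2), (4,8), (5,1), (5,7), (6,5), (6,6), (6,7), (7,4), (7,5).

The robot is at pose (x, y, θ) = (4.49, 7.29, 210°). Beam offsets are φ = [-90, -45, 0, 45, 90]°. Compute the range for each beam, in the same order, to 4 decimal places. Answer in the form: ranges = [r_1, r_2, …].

ranges = [0.8198, 3.6131, 4.0299, 4.4413, 7.0200]

beam 1: φ=-90°, α=120°
  dir = (cos 120°, sin 120°) = (-0.5000, 0.8660); from cell (4,7)
  next x-line at t=0.9800, next y-line at t=0.8198; Δt_x=2.0000, Δt_y=1.1547
    y: enter (4,8) at t=0.8198 ← occupied
  → r_1 = 0.8198
beam 2: φ=-45°, α=165°
  dir = (cos 165°, sin 165°) = (-0.9659, 0.2588); from cell (4,7)
  next x-line at t=0.5073, next y-line at t=2.7432; Δt_x=1.0353, Δt_y=3.8637
    x: enter (3,7) at t=0.5073
    x: enter (2,7) at t=1.5426
    x: enter (1,7) at t=2.5778
    y: enter (1,8) at t=2.7432
    x: enter (0,8) at t=3.6131 ← occupied
  → r_2 = 3.6131
beam 3: φ=0°, α=210°
  dir = (cos 210°, sin 210°) = (-0.8660, -0.5000); from cell (4,7)
  next x-line at t=0.5658, next y-line at t=0.5800; Δt_x=1.1547, Δt_y=2.0000
    x: enter (3,7) at t=0.5658
    y: enter (3,6) at t=0.5800
    x: enter (2,6) at t=1.7205
    y: enter (2,5) at t=2.5800
    x: enter (1,5) at t=2.8752
    x: enter (0,5) at t=4.0299 ← occupied
  → r_3 = 4.0299
beam 4: φ=45°, α=255°
  dir = (cos 255°, sin 255°) = (-0.2588, -0.9659); from cell (4,7)
  next x-line at t=1.8932, next y-line at t=0.3002; Δt_x=3.8637, Δt_y=1.0353
    y: enter (4,6) at t=0.3002
    y: enter (4,5) at t=1.3355
    x: enter (3,5) at t=1.8932
    y: enter (3,4) at t=2.3708
    y: enter (3,3) at t=3.4061
    y: enter (3,2) at t=4.4413 ← occupied
  → r_4 = 4.4413
beam 5: φ=90°, α=300°
  dir = (cos 300°, sin 300°) = (0.5000, -0.8660); from cell (4,7)
  next x-line at t=1.0200, next y-line at t=0.3349; Δt_x=2.0000, Δt_y=1.1547
    y: enter (4,6) at t=0.3349
    x: enter (5,6) at t=1.0200
    y: enter (5,5) at t=1.4896
    y: enter (5,4) at t=2.6443
    x: enter (6,4) at t=3.0200
    y: enter (6,3) at t=3.7990
    y: enter (6,2) at t=4.9537
    x: enter (7,2) at t=5.0200
    y: enter (7,1) at t=6.1084
    x: enter (8,1) at t=7.0200 ← occupied
  → r_5 = 7.0200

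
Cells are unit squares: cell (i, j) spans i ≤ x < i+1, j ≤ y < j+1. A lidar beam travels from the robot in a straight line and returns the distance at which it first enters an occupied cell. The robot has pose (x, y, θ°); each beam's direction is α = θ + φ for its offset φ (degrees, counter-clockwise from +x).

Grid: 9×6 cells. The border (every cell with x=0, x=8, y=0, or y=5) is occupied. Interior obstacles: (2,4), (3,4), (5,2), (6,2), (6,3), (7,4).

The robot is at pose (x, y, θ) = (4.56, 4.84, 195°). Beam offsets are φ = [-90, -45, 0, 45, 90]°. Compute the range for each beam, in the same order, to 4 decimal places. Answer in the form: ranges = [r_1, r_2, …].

beam 1: φ=-90°, α=105°
  cosα=-0.2588 sinα=0.9659 | (4,4) | tMaxX 2.1637 tMaxY 0.1656 | tΔX 3.8637 tΔY 1.0353
    t=0.1656 [y] (4,5) — stop
  → r_1 = 0.1656
beam 2: φ=-45°, α=150°
  cosα=-0.8660 sinα=0.5000 | (4,4) | tMaxX 0.6466 tMaxY 0.3200 | tΔX 1.1547 tΔY 2.0000
    t=0.3200 [y] (4,5) — stop
  → r_2 = 0.3200
beam 3: φ=0°, α=195°
  cosα=-0.9659 sinα=-0.2588 | (4,4) | tMaxX 0.5798 tMaxY 3.2455 | tΔX 1.0353 tΔY 3.8637
    t=0.5798 [x] (3,4) — stop
  → r_3 = 0.5798
beam 4: φ=45°, α=240°
  cosα=-0.5000 sinα=-0.8660 | (4,4) | tMaxX 1.1200 tMaxY 0.9699 | tΔX 2.0000 tΔY 1.1547
    t=0.9699 [y] (4,3)
    t=1.1200 [x] (3,3)
    t=2.1246 [y] (3,2)
    t=3.1200 [x] (2,2)
    t=3.2793 [y] (2,1)
    t=4.4341 [y] (2,0) — stop
  → r_4 = 4.4341
beam 5: φ=90°, α=285°
  cosα=0.2588 sinα=-0.9659 | (4,4) | tMaxX 1.7000 tMaxY 0.8696 | tΔX 3.8637 tΔY 1.0353
    t=0.8696 [y] (4,3)
    t=1.7000 [x] (5,3)
    t=1.9049 [y] (5,2) — stop
  → r_5 = 1.9049

ranges = [0.1656, 0.3200, 0.5798, 4.4341, 1.9049]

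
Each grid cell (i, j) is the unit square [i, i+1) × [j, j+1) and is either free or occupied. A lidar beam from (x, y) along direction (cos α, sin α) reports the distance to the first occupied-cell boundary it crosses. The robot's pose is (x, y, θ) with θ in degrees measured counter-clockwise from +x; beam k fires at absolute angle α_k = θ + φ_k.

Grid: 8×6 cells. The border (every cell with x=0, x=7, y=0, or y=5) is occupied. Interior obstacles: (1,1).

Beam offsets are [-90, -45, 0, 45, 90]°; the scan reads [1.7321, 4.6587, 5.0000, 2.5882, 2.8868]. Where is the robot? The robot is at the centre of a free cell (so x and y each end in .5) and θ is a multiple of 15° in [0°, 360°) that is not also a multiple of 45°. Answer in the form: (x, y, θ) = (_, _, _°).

The pose lattice has 23·16 = 368 candidates. Test each by forward raycasting.
  (5.5, 1.5, 30°): beam 1 = 0.5774 ≠ 1.7321 ✗
  (5.5, 3.5, 75°): beam 1 = 1.5529 ≠ 1.7321 ✗
  (5.5, 2.5, 210°): beam 1 = 2.8868 ≠ 1.7321 ✗
  (6.5, 1.5, 300°): beam 1 = 1.0000 ≠ 1.7321 ✗
  …
  (2.5, 2.5, 30°): r_1=1.7321, r_2=4.6587, r_3=5.0000, r_4=2.5882, r_5=2.8868 — all match ✓
Only this pose fits every beam.

(x, y, θ) = (2.5, 2.5, 30°)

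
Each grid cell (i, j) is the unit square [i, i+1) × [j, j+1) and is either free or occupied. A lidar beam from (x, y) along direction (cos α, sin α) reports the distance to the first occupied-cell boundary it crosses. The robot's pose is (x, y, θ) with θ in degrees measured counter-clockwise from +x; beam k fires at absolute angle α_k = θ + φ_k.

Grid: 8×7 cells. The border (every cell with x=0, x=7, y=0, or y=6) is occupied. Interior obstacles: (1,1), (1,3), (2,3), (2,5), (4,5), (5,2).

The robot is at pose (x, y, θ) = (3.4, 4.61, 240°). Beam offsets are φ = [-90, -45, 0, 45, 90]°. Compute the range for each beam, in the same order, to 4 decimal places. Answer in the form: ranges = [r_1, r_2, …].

beam 1: φ=-90°, α=150°
  dir = (cos 150°, sin 150°) = (-0.8660, 0.5000); from cell (3,4)
  next x-line at t=0.4619, next y-line at t=0.7800; Δt_x=1.1547, Δt_y=2.0000
    x: enter (2,4) at t=0.4619
    y: enter (2,5) at t=0.7800 ← occupied
  → r_1 = 0.7800
beam 2: φ=-45°, α=195°
  dir = (cos 195°, sin 195°) = (-0.9659, -0.2588); from cell (3,4)
  next x-line at t=0.4141, next y-line at t=2.3569; Δt_x=1.0353, Δt_y=3.8637
    x: enter (2,4) at t=0.4141
    x: enter (1,4) at t=1.4494
    y: enter (1,3) at t=2.3569 ← occupied
  → r_2 = 2.3569
beam 3: φ=0°, α=240°
  dir = (cos 240°, sin 240°) = (-0.5000, -0.8660); from cell (3,4)
  next x-line at t=0.8000, next y-line at t=0.7044; Δt_x=2.0000, Δt_y=1.1547
    y: enter (3,3) at t=0.7044
    x: enter (2,3) at t=0.8000 ← occupied
  → r_3 = 0.8000
beam 4: φ=45°, α=285°
  dir = (cos 285°, sin 285°) = (0.2588, -0.9659); from cell (3,4)
  next x-line at t=2.3182, next y-line at t=0.6315; Δt_x=3.8637, Δt_y=1.0353
    y: enter (3,3) at t=0.6315
    y: enter (3,2) at t=1.6668
    x: enter (4,2) at t=2.3182
    y: enter (4,1) at t=2.7021
    y: enter (4,0) at t=3.7373 ← occupied
  → r_4 = 3.7373
beam 5: φ=90°, α=330°
  dir = (cos 330°, sin 330°) = (0.8660, -0.5000); from cell (3,4)
  next x-line at t=0.6928, next y-line at t=1.2200; Δt_x=1.1547, Δt_y=2.0000
    x: enter (4,4) at t=0.6928
    y: enter (4,3) at t=1.2200
    x: enter (5,3) at t=1.8475
    x: enter (6,3) at t=3.0022
    y: enter (6,2) at t=3.2200
    x: enter (7,2) at t=4.1569 ← occupied
  → r_5 = 4.1569

ranges = [0.7800, 2.3569, 0.8000, 3.7373, 4.1569]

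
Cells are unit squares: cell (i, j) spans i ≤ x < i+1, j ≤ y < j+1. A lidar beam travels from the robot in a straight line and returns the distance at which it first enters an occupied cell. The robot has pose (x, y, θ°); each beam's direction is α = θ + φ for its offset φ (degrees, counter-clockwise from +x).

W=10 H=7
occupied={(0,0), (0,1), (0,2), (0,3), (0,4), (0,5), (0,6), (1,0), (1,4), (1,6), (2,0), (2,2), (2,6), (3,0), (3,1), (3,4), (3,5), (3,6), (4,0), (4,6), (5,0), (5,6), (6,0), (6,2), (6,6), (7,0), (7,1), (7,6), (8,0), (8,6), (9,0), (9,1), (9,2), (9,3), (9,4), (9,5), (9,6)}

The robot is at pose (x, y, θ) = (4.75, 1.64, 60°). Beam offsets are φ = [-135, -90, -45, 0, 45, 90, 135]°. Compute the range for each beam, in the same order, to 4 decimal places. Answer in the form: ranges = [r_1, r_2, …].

beam 1: φ=-135°, α=285°
  direction (0.2588, -0.9659); cell (4,1); t to first gridline: x 0.9659, y 0.6626 (then +3.8637 / +1.0353)
    (4,0) via y @ 0.6626  # hit
  → r_1 = 0.6626
beam 2: φ=-90°, α=330°
  direction (0.8660, -0.5000); cell (4,1); t to first gridline: x 0.2887, y 1.2800 (then +1.1547 / +2.0000)
    (5,1) via x @ 0.2887
    (5,0) via y @ 1.2800  # hit
  → r_2 = 1.2800
beam 3: φ=-45°, α=15°
  direction (0.9659, 0.2588); cell (4,1); t to first gridline: x 0.2588, y 1.3909 (then +1.0353 / +3.8637)
    (5,1) via x @ 0.2588
    (6,1) via x @ 1.2941
    (6,2) via y @ 1.3909  # hit
  → r_3 = 1.3909
beam 4: φ=0°, α=60°
  direction (0.5000, 0.8660); cell (4,1); t to first gridline: x 0.5000, y 0.4157 (then +2.0000 / +1.1547)
    (4,2) via y @ 0.4157
    (5,2) via x @ 0.5000
    (5,3) via y @ 1.5704
    (6,3) via x @ 2.5000
    (6,4) via y @ 2.7251
    (6,5) via y @ 3.8798
    (7,5) via x @ 4.5000
    (7,6) via y @ 5.0345  # hit
  → r_4 = 5.0345
beam 5: φ=45°, α=105°
  direction (-0.2588, 0.9659); cell (4,1); t to first gridline: x 2.8978, y 0.3727 (then +3.8637 / +1.0353)
    (4,2) via y @ 0.3727
    (4,3) via y @ 1.4080
    (4,4) via y @ 2.4433
    (3,4) via x @ 2.8978  # hit
  → r_5 = 2.8978
beam 6: φ=90°, α=150°
  direction (-0.8660, 0.5000); cell (4,1); t to first gridline: x 0.8660, y 0.7200 (then +1.1547 / +2.0000)
    (4,2) via y @ 0.7200
    (3,2) via x @ 0.8660
    (2,2) via x @ 2.0207  # hit
  → r_6 = 2.0207
beam 7: φ=135°, α=195°
  direction (-0.9659, -0.2588); cell (4,1); t to first gridline: x 0.7765, y 2.4728 (then +1.0353 / +3.8637)
    (3,1) via x @ 0.7765  # hit
  → r_7 = 0.7765

ranges = [0.6626, 1.2800, 1.3909, 5.0345, 2.8978, 2.0207, 0.7765]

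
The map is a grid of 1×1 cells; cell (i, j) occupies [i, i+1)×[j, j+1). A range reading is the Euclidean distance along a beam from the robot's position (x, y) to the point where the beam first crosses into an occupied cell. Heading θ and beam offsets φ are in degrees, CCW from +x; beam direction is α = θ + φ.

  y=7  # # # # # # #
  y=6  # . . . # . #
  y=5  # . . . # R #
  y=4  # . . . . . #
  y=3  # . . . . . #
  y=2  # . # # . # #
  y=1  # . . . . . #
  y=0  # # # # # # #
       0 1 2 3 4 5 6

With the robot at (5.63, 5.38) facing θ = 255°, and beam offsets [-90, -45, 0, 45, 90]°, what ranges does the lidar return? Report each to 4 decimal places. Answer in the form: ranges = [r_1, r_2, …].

beam 1: φ=-90°, α=165°
  direction (-0.9659, 0.2588); cell (5,5); t to first gridline: x 0.6522, y 2.3955 (then +1.0353 / +3.8637)
    (4,5) via x @ 0.6522  # hit
  → r_1 = 0.6522
beam 2: φ=-45°, α=210°
  direction (-0.8660, -0.5000); cell (5,5); t to first gridline: x 0.7275, y 0.7600 (then +1.1547 / +2.0000)
    (4,5) via x @ 0.7275  # hit
  → r_2 = 0.7275
beam 3: φ=0°, α=255°
  direction (-0.2588, -0.9659); cell (5,5); t to first gridline: x 2.4341, y 0.3934 (then +3.8637 / +1.0353)
    (5,4) via y @ 0.3934
    (5,3) via y @ 1.4287
    (4,3) via x @ 2.4341
    (4,2) via y @ 2.4640
    (4,1) via y @ 3.4992
    (4,0) via y @ 4.5345  # hit
  → r_3 = 4.5345
beam 4: φ=45°, α=300°
  direction (0.5000, -0.8660); cell (5,5); t to first gridline: x 0.7400, y 0.4388 (then +2.0000 / +1.1547)
    (5,4) via y @ 0.4388
    (6,4) via x @ 0.7400  # hit
  → r_4 = 0.7400
beam 5: φ=90°, α=345°
  direction (0.9659, -0.2588); cell (5,5); t to first gridline: x 0.3831, y 1.4682 (then +1.0353 / +3.8637)
    (6,5) via x @ 0.3831  # hit
  → r_5 = 0.3831

ranges = [0.6522, 0.7275, 4.5345, 0.7400, 0.3831]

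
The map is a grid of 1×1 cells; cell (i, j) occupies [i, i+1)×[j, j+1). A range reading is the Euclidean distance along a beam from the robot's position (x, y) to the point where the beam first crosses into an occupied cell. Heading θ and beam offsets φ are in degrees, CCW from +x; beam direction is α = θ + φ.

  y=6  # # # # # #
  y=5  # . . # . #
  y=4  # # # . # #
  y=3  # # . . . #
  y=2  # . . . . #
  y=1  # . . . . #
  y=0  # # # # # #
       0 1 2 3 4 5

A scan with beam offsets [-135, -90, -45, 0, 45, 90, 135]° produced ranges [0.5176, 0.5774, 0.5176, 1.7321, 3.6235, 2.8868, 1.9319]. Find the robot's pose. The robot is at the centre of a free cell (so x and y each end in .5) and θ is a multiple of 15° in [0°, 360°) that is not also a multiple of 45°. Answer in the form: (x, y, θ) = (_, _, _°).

Enumerate (i+0.5, j+0.5, θ) over the 15 free cells and 16 admissible headings. For each, cast all 7 beams and compare to the given ranges.
  (1.5, 5.5, 300°): beam 4 = 0.5774 ≠ 1.7321 ✗
  (1.5, 5.5, 150°): beam 1 = 1.5529 ≠ 0.5176 ✗
  (4.5, 3.5, 210°): beam 3 = 1.9319 ≠ 0.5176 ✗
  (4.5, 1.5, 300°): beam 1 = 3.6235 ≠ 0.5176 ✗
  (3.5, 1.5, 60°): beam 2 = 1.0000 ≠ 0.5774 ✗
  …
  (4.5, 3.5, 150°): r_1=0.5176, r_2=0.5774, r_3=0.5176, r_4=1.7321, r_5=3.6235, r_6=2.8868, r_7=1.9319 — all match ✓
Unique over the lattice → pose = (4.5, 3.5, 150°).

(x, y, θ) = (4.5, 3.5, 150°)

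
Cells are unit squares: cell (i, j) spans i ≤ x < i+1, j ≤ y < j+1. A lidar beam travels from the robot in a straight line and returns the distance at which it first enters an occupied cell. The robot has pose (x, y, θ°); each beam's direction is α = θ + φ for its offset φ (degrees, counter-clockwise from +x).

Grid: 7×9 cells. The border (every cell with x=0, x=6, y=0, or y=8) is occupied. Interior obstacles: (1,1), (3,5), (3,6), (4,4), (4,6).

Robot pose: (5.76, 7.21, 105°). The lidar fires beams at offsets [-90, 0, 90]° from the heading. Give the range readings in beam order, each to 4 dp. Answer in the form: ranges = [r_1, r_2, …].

beam 1: φ=-90°, α=15°
  cosα=0.9659 sinα=0.2588 | (5,7) | tMaxX 0.2485 tMaxY 3.0523 | tΔX 1.0353 tΔY 3.8637
    t=0.2485 [x] (6,7) — stop
  → r_1 = 0.2485
beam 2: φ=0°, α=105°
  cosα=-0.2588 sinα=0.9659 | (5,7) | tMaxX 2.9364 tMaxY 0.8179 | tΔX 3.8637 tΔY 1.0353
    t=0.8179 [y] (5,8) — stop
  → r_2 = 0.8179
beam 3: φ=90°, α=195°
  cosα=-0.9659 sinα=-0.2588 | (5,7) | tMaxX 0.7868 tMaxY 0.8114 | tΔX 1.0353 tΔY 3.8637
    t=0.7868 [x] (4,7)
    t=0.8114 [y] (4,6) — stop
  → r_3 = 0.8114

ranges = [0.2485, 0.8179, 0.8114]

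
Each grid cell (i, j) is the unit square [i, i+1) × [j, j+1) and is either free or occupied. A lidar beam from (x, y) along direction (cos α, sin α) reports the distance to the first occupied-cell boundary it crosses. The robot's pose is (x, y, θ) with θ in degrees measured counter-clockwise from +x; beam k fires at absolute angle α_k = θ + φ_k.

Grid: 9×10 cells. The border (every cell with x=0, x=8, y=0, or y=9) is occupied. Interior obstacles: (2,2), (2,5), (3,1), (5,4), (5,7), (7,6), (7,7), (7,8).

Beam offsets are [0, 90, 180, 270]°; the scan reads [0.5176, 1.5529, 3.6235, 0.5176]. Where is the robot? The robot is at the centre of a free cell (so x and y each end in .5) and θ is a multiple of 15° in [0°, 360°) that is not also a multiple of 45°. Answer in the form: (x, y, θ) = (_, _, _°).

(x, y, θ) = (1.5, 1.5, 255°)

Enumerate (i+0.5, j+0.5, θ) over the 48 free cells and 16 admissible headings. For each, cast all 4 beams and compare to the given ranges.
  (2.5, 7.5, 165°): beam 1 = 1.5529 ≠ 0.5176 ✗
  (7.5, 2.5, 330°): beam 1 = 0.5774 ≠ 0.5176 ✗
  (6.5, 3.5, 30°): beam 1 = 1.7321 ≠ 0.5176 ✗
  …
  (1.5, 1.5, 255°): r_1=0.5176, r_2=1.5529, r_3=3.6235, r_4=0.5176 — all match ✓
No second candidate reproduces the full scan.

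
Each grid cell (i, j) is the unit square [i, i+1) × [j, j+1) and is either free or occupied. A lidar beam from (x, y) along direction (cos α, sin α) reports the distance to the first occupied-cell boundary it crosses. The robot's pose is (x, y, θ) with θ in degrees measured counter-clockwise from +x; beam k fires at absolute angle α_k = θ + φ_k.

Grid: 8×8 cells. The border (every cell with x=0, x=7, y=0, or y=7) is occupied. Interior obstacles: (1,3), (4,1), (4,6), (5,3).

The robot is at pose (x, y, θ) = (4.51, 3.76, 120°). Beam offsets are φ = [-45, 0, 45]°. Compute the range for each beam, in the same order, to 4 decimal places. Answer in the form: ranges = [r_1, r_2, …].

beam 1: φ=-45°, α=75°
  direction (0.2588, 0.9659); cell (4,3); t to first gridline: x 1.8932, y 0.2485 (then +3.8637 / +1.0353)
    (4,4) via y @ 0.2485
    (4,5) via y @ 1.2837
    (5,5) via x @ 1.8932
    (5,6) via y @ 2.3190
    (5,7) via y @ 3.3543  # hit
  → r_1 = 3.3543
beam 2: φ=0°, α=120°
  direction (-0.5000, 0.8660); cell (4,3); t to first gridline: x 1.0200, y 0.2771 (then +2.0000 / +1.1547)
    (4,4) via y @ 0.2771
    (3,4) via x @ 1.0200
    (3,5) via y @ 1.4318
    (3,6) via y @ 2.5865
    (2,6) via x @ 3.0200
    (2,7) via y @ 3.7412  # hit
  → r_2 = 3.7412
beam 3: φ=45°, α=165°
  direction (-0.9659, 0.2588); cell (4,3); t to first gridline: x 0.5280, y 0.9273 (then +1.0353 / +3.8637)
    (3,3) via x @ 0.5280
    (3,4) via y @ 0.9273
    (2,4) via x @ 1.5633
    (1,4) via x @ 2.5985
    (0,4) via x @ 3.6338  # hit
  → r_3 = 3.6338

ranges = [3.3543, 3.7412, 3.6338]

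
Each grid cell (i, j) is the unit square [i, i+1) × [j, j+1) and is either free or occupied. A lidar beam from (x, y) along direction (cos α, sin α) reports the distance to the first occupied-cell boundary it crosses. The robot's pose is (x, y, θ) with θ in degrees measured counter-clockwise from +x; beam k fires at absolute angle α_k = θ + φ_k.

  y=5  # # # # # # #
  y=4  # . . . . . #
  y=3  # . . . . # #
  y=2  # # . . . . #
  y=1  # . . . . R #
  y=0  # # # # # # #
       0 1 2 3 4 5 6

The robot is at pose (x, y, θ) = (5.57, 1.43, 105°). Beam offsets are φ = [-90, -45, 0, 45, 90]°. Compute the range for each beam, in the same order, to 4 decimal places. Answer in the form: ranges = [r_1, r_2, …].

beam 1: φ=-90°, α=15°
  direction (0.9659, 0.2588); cell (5,1); t to first gridline: x 0.4452, y 2.2023 (then +1.0353 / +3.8637)
    (6,1) via x @ 0.4452  # hit
  → r_1 = 0.4452
beam 2: φ=-45°, α=60°
  direction (0.5000, 0.8660); cell (5,1); t to first gridline: x 0.8600, y 0.6582 (then +2.0000 / +1.1547)
    (5,2) via y @ 0.6582
    (6,2) via x @ 0.8600  # hit
  → r_2 = 0.8600
beam 3: φ=0°, α=105°
  direction (-0.2588, 0.9659); cell (5,1); t to first gridline: x 2.2023, y 0.5901 (then +3.8637 / +1.0353)
    (5,2) via y @ 0.5901
    (5,3) via y @ 1.6254  # hit
  → r_3 = 1.6254
beam 4: φ=45°, α=150°
  direction (-0.8660, 0.5000); cell (5,1); t to first gridline: x 0.6582, y 1.1400 (then +1.1547 / +2.0000)
    (4,1) via x @ 0.6582
    (4,2) via y @ 1.1400
    (3,2) via x @ 1.8129
    (2,2) via x @ 2.9676
    (2,3) via y @ 3.1400
    (1,3) via x @ 4.1223
    (1,4) via y @ 5.1400
    (0,4) via x @ 5.2770  # hit
  → r_4 = 5.2770
beam 5: φ=90°, α=195°
  direction (-0.9659, -0.2588); cell (5,1); t to first gridline: x 0.5901, y 1.6614 (then +1.0353 / +3.8637)
    (4,1) via x @ 0.5901
    (3,1) via x @ 1.6254
    (3,0) via y @ 1.6614  # hit
  → r_5 = 1.6614

ranges = [0.4452, 0.8600, 1.6254, 5.2770, 1.6614]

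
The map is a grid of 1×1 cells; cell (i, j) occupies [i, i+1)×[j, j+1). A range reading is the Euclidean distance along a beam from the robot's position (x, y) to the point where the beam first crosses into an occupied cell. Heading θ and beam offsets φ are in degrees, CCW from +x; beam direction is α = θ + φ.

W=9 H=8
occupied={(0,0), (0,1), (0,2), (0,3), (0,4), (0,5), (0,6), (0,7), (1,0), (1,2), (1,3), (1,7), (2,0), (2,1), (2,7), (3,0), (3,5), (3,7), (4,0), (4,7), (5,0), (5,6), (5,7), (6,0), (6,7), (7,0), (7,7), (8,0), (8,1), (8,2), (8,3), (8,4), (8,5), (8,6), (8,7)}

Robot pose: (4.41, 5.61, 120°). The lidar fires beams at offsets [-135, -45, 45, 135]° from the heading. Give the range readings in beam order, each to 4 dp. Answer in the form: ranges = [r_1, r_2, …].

ranges = [3.7166, 1.4390, 0.4245, 4.7726]

beam 1: φ=-135°, α=345°
  direction (0.9659, -0.2588); cell (4,5); t to first gridline: x 0.6108, y 2.3569 (then +1.0353 / +3.8637)
    (5,5) via x @ 0.6108
    (6,5) via x @ 1.6461
    (6,4) via y @ 2.3569
    (7,4) via x @ 2.6814
    (8,4) via x @ 3.7166  # hit
  → r_1 = 3.7166
beam 2: φ=-45°, α=75°
  direction (0.2588, 0.9659); cell (4,5); t to first gridline: x 2.2796, y 0.4038 (then +3.8637 / +1.0353)
    (4,6) via y @ 0.4038
    (4,7) via y @ 1.4390  # hit
  → r_2 = 1.4390
beam 3: φ=45°, α=165°
  direction (-0.9659, 0.2588); cell (4,5); t to first gridline: x 0.4245, y 1.5068 (then +1.0353 / +3.8637)
    (3,5) via x @ 0.4245  # hit
  → r_3 = 0.4245
beam 4: φ=135°, α=255°
  direction (-0.2588, -0.9659); cell (4,5); t to first gridline: x 1.5841, y 0.6315 (then +3.8637 / +1.0353)
    (4,4) via y @ 0.6315
    (3,4) via x @ 1.5841
    (3,3) via y @ 1.6668
    (3,2) via y @ 2.7021
    (3,1) via y @ 3.7373
    (3,0) via y @ 4.7726  # hit
  → r_4 = 4.7726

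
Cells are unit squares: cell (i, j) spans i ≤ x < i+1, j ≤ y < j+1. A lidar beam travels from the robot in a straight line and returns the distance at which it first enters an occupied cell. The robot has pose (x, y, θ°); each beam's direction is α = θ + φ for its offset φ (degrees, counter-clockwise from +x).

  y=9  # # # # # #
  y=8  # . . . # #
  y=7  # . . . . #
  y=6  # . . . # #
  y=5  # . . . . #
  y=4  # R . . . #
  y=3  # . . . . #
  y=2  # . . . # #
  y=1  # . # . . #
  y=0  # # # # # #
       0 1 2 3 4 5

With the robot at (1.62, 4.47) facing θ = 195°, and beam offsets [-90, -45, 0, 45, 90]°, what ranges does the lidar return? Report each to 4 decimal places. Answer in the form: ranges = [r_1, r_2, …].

beam 1: φ=-90°, α=105°
  direction (-0.2588, 0.9659); cell (1,4); t to first gridline: x 2.3955, y 0.5487 (then +3.8637 / +1.0353)
    (1,5) via y @ 0.5487
    (1,6) via y @ 1.5840
    (0,6) via x @ 2.3955  # hit
  → r_1 = 2.3955
beam 2: φ=-45°, α=150°
  direction (-0.8660, 0.5000); cell (1,4); t to first gridline: x 0.7159, y 1.0600 (then +1.1547 / +2.0000)
    (0,4) via x @ 0.7159  # hit
  → r_2 = 0.7159
beam 3: φ=0°, α=195°
  direction (-0.9659, -0.2588); cell (1,4); t to first gridline: x 0.6419, y 1.8159 (then +1.0353 / +3.8637)
    (0,4) via x @ 0.6419  # hit
  → r_3 = 0.6419
beam 4: φ=45°, α=240°
  direction (-0.5000, -0.8660); cell (1,4); t to first gridline: x 1.2400, y 0.5427 (then +2.0000 / +1.1547)
    (1,3) via y @ 0.5427
    (0,3) via x @ 1.2400  # hit
  → r_4 = 1.2400
beam 5: φ=90°, α=285°
  direction (0.2588, -0.9659); cell (1,4); t to first gridline: x 1.4682, y 0.4866 (then +3.8637 / +1.0353)
    (1,3) via y @ 0.4866
    (2,3) via x @ 1.4682
    (2,2) via y @ 1.5219
    (2,1) via y @ 2.5571  # hit
  → r_5 = 2.5571

ranges = [2.3955, 0.7159, 0.6419, 1.2400, 2.5571]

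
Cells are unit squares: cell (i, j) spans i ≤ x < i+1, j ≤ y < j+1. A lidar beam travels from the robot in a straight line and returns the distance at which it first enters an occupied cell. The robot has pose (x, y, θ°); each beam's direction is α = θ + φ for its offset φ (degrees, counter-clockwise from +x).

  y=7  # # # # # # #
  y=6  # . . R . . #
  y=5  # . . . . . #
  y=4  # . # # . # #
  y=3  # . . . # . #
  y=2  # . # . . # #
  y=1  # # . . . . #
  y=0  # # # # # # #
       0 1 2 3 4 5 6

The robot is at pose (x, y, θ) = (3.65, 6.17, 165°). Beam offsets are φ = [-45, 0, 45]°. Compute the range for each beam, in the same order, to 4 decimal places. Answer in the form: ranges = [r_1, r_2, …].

ranges = [0.9584, 2.7435, 3.0600]

beam 1: φ=-45°, α=120°
  d=(-0.5000,0.8660)  start (3,6)  tX=1.3000 tY=0.9584  stride 1/|dx|=2.0000 1/|dy|=1.1547
    cross y-line → (3,7), t=0.9584 (wall)
  → r_1 = 0.9584
beam 2: φ=0°, α=165°
  d=(-0.9659,0.2588)  start (3,6)  tX=0.6729 tY=3.2069  stride 1/|dx|=1.0353 1/|dy|=3.8637
    cross x-line → (2,6), t=0.6729
    cross x-line → (1,6), t=1.7082
    cross x-line → (0,6), t=2.7435 (wall)
  → r_2 = 2.7435
beam 3: φ=45°, α=210°
  d=(-0.8660,-0.5000)  start (3,6)  tX=0.7506 tY=0.3400  stride 1/|dx|=1.1547 1/|dy|=2.0000
    cross y-line → (3,5), t=0.3400
    cross x-line → (2,5), t=0.7506
    cross x-line → (1,5), t=1.9053
    cross y-line → (1,4), t=2.3400
    cross x-line → (0,4), t=3.0600 (wall)
  → r_3 = 3.0600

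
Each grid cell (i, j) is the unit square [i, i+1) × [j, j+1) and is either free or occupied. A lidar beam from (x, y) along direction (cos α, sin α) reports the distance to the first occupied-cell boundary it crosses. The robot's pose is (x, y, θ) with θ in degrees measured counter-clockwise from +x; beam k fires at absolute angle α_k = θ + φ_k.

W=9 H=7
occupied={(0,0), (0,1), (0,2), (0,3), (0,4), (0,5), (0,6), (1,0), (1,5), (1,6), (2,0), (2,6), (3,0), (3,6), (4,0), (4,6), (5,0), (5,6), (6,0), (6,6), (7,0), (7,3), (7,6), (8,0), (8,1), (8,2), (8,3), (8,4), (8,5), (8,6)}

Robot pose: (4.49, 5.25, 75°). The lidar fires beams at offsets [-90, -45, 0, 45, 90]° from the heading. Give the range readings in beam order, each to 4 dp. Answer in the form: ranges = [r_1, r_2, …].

beam 1: φ=-90°, α=345°
  dir = (cos 345°, sin 345°) = (0.9659, -0.2588); from cell (4,5)
  next x-line at t=0.5280, next y-line at t=0.9659; Δt_x=1.0353, Δt_y=3.8637
    x: enter (5,5) at t=0.5280
    y: enter (5,4) at t=0.9659
    x: enter (6,4) at t=1.5633
    x: enter (7,4) at t=2.5985
    x: enter (8,4) at t=3.6338 ← occupied
  → r_1 = 3.6338
beam 2: φ=-45°, α=30°
  dir = (cos 30°, sin 30°) = (0.8660, 0.5000); from cell (4,5)
  next x-line at t=0.5889, next y-line at t=1.5000; Δt_x=1.1547, Δt_y=2.0000
    x: enter (5,5) at t=0.5889
    y: enter (5,6) at t=1.5000 ← occupied
  → r_2 = 1.5000
beam 3: φ=0°, α=75°
  dir = (cos 75°, sin 75°) = (0.2588, 0.9659); from cell (4,5)
  next x-line at t=1.9705, next y-line at t=0.7765; Δt_x=3.8637, Δt_y=1.0353
    y: enter (4,6) at t=0.7765 ← occupied
  → r_3 = 0.7765
beam 4: φ=45°, α=120°
  dir = (cos 120°, sin 120°) = (-0.5000, 0.8660); from cell (4,5)
  next x-line at t=0.9800, next y-line at t=0.8660; Δt_x=2.0000, Δt_y=1.1547
    y: enter (4,6) at t=0.8660 ← occupied
  → r_4 = 0.8660
beam 5: φ=90°, α=165°
  dir = (cos 165°, sin 165°) = (-0.9659, 0.2588); from cell (4,5)
  next x-line at t=0.5073, next y-line at t=2.8978; Δt_x=1.0353, Δt_y=3.8637
    x: enter (3,5) at t=0.5073
    x: enter (2,5) at t=1.5426
    x: enter (1,5) at t=2.5778 ← occupied
  → r_5 = 2.5778

ranges = [3.6338, 1.5000, 0.7765, 0.8660, 2.5778]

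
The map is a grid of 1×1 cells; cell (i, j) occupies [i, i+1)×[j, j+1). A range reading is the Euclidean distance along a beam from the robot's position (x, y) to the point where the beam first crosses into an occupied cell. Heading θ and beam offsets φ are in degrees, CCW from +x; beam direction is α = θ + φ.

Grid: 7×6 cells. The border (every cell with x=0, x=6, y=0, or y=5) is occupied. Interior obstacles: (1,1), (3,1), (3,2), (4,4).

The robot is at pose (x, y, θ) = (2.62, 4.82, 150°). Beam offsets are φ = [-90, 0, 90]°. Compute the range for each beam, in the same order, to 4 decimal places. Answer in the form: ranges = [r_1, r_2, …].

ranges = [0.2078, 0.3600, 3.2400]

beam 1: φ=-90°, α=60°
  d=(0.5000,0.8660)  start (2,4)  tX=0.7600 tY=0.2078  stride 1/|dx|=2.0000 1/|dy|=1.1547
    cross y-line → (2,5), t=0.2078 (wall)
  → r_1 = 0.2078
beam 2: φ=0°, α=150°
  d=(-0.8660,0.5000)  start (2,4)  tX=0.7159 tY=0.3600  stride 1/|dx|=1.1547 1/|dy|=2.0000
    cross y-line → (2,5), t=0.3600 (wall)
  → r_2 = 0.3600
beam 3: φ=90°, α=240°
  d=(-0.5000,-0.8660)  start (2,4)  tX=1.2400 tY=0.9469  stride 1/|dx|=2.0000 1/|dy|=1.1547
    cross y-line → (2,3), t=0.9469
    cross x-line → (1,3), t=1.2400
    cross y-line → (1,2), t=2.1016
    cross x-line → (0,2), t=3.2400 (wall)
  → r_3 = 3.2400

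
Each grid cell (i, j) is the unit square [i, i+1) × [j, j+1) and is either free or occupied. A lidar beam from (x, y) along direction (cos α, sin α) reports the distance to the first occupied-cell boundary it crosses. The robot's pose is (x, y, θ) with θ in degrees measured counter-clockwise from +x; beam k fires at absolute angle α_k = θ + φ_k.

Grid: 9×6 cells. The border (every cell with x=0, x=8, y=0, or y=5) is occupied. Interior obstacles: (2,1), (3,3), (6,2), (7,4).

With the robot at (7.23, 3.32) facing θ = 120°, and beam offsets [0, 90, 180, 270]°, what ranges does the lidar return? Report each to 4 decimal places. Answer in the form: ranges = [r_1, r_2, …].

ranges = [1.9399, 0.6400, 1.5400, 0.8891]

beam 1: φ=0°, α=120°
  dir = (cos 120°, sin 120°) = (-0.5000, 0.8660); from cell (7,3)
  next x-line at t=0.4600, next y-line at t=0.7852; Δt_x=2.0000, Δt_y=1.1547
    x: enter (6,3) at t=0.4600
    y: enter (6,4) at t=0.7852
    y: enter (6,5) at t=1.9399 ← occupied
  → r_1 = 1.9399
beam 2: φ=90°, α=210°
  dir = (cos 210°, sin 210°) = (-0.8660, -0.5000); from cell (7,3)
  next x-line at t=0.2656, next y-line at t=0.6400; Δt_x=1.1547, Δt_y=2.0000
    x: enter (6,3) at t=0.2656
    y: enter (6,2) at t=0.6400 ← occupied
  → r_2 = 0.6400
beam 3: φ=180°, α=300°
  dir = (cos 300°, sin 300°) = (0.5000, -0.8660); from cell (7,3)
  next x-line at t=1.5400, next y-line at t=0.3695; Δt_x=2.0000, Δt_y=1.1547
    y: enter (7,2) at t=0.3695
    y: enter (7,1) at t=1.5242
    x: enter (8,1) at t=1.5400 ← occupied
  → r_3 = 1.5400
beam 4: φ=270°, α=30°
  dir = (cos 30°, sin 30°) = (0.8660, 0.5000); from cell (7,3)
  next x-line at t=0.8891, next y-line at t=1.3600; Δt_x=1.1547, Δt_y=2.0000
    x: enter (8,3) at t=0.8891 ← occupied
  → r_4 = 0.8891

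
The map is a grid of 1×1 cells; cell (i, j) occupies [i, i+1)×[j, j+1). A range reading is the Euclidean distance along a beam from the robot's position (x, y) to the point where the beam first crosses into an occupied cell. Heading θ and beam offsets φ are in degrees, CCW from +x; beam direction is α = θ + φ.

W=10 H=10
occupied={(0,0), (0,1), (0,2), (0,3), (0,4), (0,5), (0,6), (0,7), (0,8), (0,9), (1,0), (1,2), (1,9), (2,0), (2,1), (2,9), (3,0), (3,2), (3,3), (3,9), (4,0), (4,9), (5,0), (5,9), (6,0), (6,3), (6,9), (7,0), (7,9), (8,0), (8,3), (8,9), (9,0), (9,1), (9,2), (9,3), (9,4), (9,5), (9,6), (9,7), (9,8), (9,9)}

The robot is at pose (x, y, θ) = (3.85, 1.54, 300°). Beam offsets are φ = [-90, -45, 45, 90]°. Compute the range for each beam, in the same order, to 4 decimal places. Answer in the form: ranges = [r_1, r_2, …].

beam 1: φ=-90°, α=210°
  dir = (cos 210°, sin 210°) = (-0.8660, -0.5000); from cell (3,1)
  next x-line at t=0.9815, next y-line at t=1.0800; Δt_x=1.1547, Δt_y=2.0000
    x: enter (2,1) at t=0.9815 ← occupied
  → r_1 = 0.9815
beam 2: φ=-45°, α=255°
  dir = (cos 255°, sin 255°) = (-0.2588, -0.9659); from cell (3,1)
  next x-line at t=3.2841, next y-line at t=0.5590; Δt_x=3.8637, Δt_y=1.0353
    y: enter (3,0) at t=0.5590 ← occupied
  → r_2 = 0.5590
beam 3: φ=45°, α=345°
  dir = (cos 345°, sin 345°) = (0.9659, -0.2588); from cell (3,1)
  next x-line at t=0.1553, next y-line at t=2.0864; Δt_x=1.0353, Δt_y=3.8637
    x: enter (4,1) at t=0.1553
    x: enter (5,1) at t=1.1906
    y: enter (5,0) at t=2.0864 ← occupied
  → r_3 = 2.0864
beam 4: φ=90°, α=30°
  dir = (cos 30°, sin 30°) = (0.8660, 0.5000); from cell (3,1)
  next x-line at t=0.1732, next y-line at t=0.9200; Δt_x=1.1547, Δt_y=2.0000
    x: enter (4,1) at t=0.1732
    y: enter (4,2) at t=0.9200
    x: enter (5,2) at t=1.3279
    x: enter (6,2) at t=2.4826
    y: enter (6,3) at t=2.9200 ← occupied
  → r_4 = 2.9200

ranges = [0.9815, 0.5590, 2.0864, 2.9200]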